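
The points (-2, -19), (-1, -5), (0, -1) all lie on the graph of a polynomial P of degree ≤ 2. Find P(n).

Using the Lagrange interpolation formula with nodes -2, -1, 0:
  L_0(n) = (n + 1)n / 2
  L_1(n) = (n + 2)n / -1
  L_2(n) = (n + 2)(n + 1) / 2
Then P(n) = -19·L_0(n) - 5·L_1(n) - 1·L_2(n).
Expanding and collecting terms gives P(n) = -5n^2 - n - 1.
Check: P(0) = -1. ✓

P(n) = -5n^2 - n - 1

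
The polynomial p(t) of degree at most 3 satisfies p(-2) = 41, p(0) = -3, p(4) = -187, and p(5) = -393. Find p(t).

Write p(t) = at^3 + bt^2 + ct + d. Substituting each data point gives a linear system:
  -8a + 4b - 2c + d = 41
  d = -3
  64a + 16b + 4c + d = -187
  125a + 25b + 5c + d = -393
Solving the system yields a = -4, b = 4, c = 2, d = -3.
So p(t) = -4t^3 + 4t^2 + 2t - 3.
Check: p(-2) = 41. ✓

p(t) = -4t^3 + 4t^2 + 2t - 3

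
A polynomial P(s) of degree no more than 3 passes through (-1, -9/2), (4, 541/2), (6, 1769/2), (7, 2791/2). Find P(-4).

Using the Lagrange interpolation formula with nodes -1, 4, 6, 7:
  L_0(s) = (s - 4)(s - 6)(s - 7) / -280
  L_1(s) = (s + 1)(s - 6)(s - 7) / 30
  L_2(s) = (s + 1)(s - 4)(s - 7) / -14
  L_3(s) = (s + 1)(s - 4)(s - 6) / 24
Then P(s) = -9/2·L_0(s) + 541/2·L_1(s) + 1769/2·L_2(s) + 2791/2·L_3(s).
Expanding and collecting terms gives P(s) = 4s³ + 3s + 5/2.
Evaluating at s = -4: P(-4) = -531/2.

-531/2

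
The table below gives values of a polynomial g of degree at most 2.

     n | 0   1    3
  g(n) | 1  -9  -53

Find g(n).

Write g(n) = an^2 + bn + c. Substituting each data point gives a linear system:
  c = 1
  a + b + c = -9
  9a + 3b + c = -53
Solving the system yields a = -4, b = -6, c = 1.
So g(n) = -4n^2 - 6n + 1.
Check: g(3) = -53. ✓

g(n) = -4n^2 - 6n + 1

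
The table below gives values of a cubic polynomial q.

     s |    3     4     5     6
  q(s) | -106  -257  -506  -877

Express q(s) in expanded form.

Using the Lagrange interpolation formula with nodes 3, 4, 5, 6:
  L_0(s) = (s - 4)(s - 5)(s - 6) / -6
  L_1(s) = (s - 3)(s - 5)(s - 6) / 2
  L_2(s) = (s - 3)(s - 4)(s - 6) / -2
  L_3(s) = (s - 3)(s - 4)(s - 5) / 6
Then q(s) = -106·L_0(s) - 257·L_1(s) - 506·L_2(s) - 877·L_3(s).
Expanding and collecting terms gives q(s) = -4s³ - s² + 4s - 1.
Check: q(5) = -506. ✓

q(s) = -4s^3 - s^2 + 4s - 1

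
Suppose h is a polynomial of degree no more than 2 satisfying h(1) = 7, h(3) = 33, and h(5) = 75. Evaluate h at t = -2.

Write h(t) = at^2 + bt + c. Substituting each data point gives a linear system:
  a + b + c = 7
  9a + 3b + c = 33
  25a + 5b + c = 75
Solving the system yields a = 2, b = 5, c = 0.
So h(t) = 2t^2 + 5t.
Then h(-2) = -2.

-2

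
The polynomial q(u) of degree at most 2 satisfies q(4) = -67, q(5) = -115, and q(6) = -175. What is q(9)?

-427

Using the Lagrange interpolation formula with nodes 4, 5, 6:
  L_0(u) = (u - 5)(u - 6) / 2
  L_1(u) = (u - 4)(u - 6) / -1
  L_2(u) = (u - 4)(u - 5) / 2
Then q(u) = -67·L_0(u) - 115·L_1(u) - 175·L_2(u).
Expanding and collecting terms gives q(u) = -6u² + 6u + 5.
Evaluating at u = 9: q(9) = -427.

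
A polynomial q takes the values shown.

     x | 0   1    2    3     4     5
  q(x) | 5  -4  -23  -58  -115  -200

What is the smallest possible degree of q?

3

Forward differences of the values at x = 0, 1, 2, 3, 4, 5:
  q  : 5  -4  -23  -58  -115  -200
  Δ  : -9  -19  -35  -57  -85
  Δ^2: -10  -16  -22  -28
  Δ^3: -6  -6  -6
  Δ^4: 0  0
  Δ^5: 0
The third differences are constant (-6) and nonzero, while all higher differences vanish, so the minimal degree is 3.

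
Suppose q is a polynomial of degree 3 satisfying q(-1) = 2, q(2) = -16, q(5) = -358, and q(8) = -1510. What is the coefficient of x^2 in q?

Write q(x) = ax^3 + bx^2 + cx + d. Substituting each data point gives a linear system:
  -a + b - c + d = 2
  8a + 4b + 2c + d = -16
  125a + 25b + 5c + d = -358
  512a + 64b + 8c + d = -1510
Solving the system yields a = -3, b = 0, c = 3, d = 2.
So q(x) = -3x^3 + 3x + 2.
The coefficient of x^2 is 0.

0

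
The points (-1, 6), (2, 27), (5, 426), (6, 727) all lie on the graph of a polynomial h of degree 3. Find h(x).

h(x) = 3x^3 + 3x^2 - 5x + 1

Write h(x) = ax^3 + bx^2 + cx + d. Substituting each data point gives a linear system:
  -a + b - c + d = 6
  8a + 4b + 2c + d = 27
  125a + 25b + 5c + d = 426
  216a + 36b + 6c + d = 727
Solving the system yields a = 3, b = 3, c = -5, d = 1.
So h(x) = 3x^3 + 3x^2 - 5x + 1.
Check: h(5) = 426. ✓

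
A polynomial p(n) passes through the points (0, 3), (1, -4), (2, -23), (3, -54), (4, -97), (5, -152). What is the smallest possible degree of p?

Forward differences of the values at n = 0, 1, 2, 3, 4, 5:
  p  : 3  -4  -23  -54  -97  -152
  Δ  : -7  -19  -31  -43  -55
  Δ^2: -12  -12  -12  -12
  Δ^3: 0  0  0
  Δ^4: 0  0
  Δ^5: 0
The second differences are constant (-12) and nonzero, while all higher differences vanish, so the minimal degree is 2.

2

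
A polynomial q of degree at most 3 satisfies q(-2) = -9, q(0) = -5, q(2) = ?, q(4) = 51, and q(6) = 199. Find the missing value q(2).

The 4 known points determine the degree-3 polynomial uniquely.
Write q(n) = an^3 + bn^2 + cn + d. Substituting each data point gives a linear system:
  -8a + 4b - 2c + d = -9
  d = -5
  64a + 16b + 4c + d = 51
  216a + 36b + 6c + d = 199
Solving the system yields a = 1, b = 0, c = -2, d = -5.
So q(n) = n³ - 2n - 5.
Then q(2) = -1.

-1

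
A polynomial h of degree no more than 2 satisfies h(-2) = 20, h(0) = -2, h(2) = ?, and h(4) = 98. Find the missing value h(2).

On equispaced nodes a degree-2 polynomial has vanishing third forward difference, so
  - h(-2) + 3·h(0) - 3·h(2) + h(4) = 0.
Substituting the known values and solving for h(2):
  -3·h(2) = -72
  h(2) = 24.

24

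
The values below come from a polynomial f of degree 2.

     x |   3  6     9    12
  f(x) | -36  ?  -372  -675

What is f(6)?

On equispaced nodes a degree-2 polynomial has vanishing third forward difference, so
  - f(3) + 3·f(6) - 3·f(9) + f(12) = 0.
Substituting the known values and solving for f(6):
  3·f(6) = -477
  f(6) = -159.

-159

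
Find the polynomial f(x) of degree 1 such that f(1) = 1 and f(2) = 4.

Using the Lagrange interpolation formula with nodes 1, 2:
  L_0(x) = (x - 2) / -1
  L_1(x) = (x - 1) / 1
Then f(x) = 1·L_0(x) + 4·L_1(x).
Expanding and collecting terms gives f(x) = 3x - 2.
Check: f(2) = 4. ✓

f(x) = 3x - 2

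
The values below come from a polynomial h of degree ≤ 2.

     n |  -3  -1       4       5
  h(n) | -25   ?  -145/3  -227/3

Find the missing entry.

The 3 known points determine the degree-2 polynomial uniquely.
Write h(n) = an^2 + bn + c. Substituting each data point gives a linear system:
  9a - 3b + c = -25
  16a + 4b + c = -145/3
  25a + 5b + c = -227/3
Solving the system yields a = -3, b = -1/3, c = 1.
So h(n) = -3n^2 - (1/3)n + 1.
Then h(-1) = -5/3.

-5/3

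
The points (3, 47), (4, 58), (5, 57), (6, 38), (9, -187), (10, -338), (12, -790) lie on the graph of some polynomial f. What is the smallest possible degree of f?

3

Divided differences on the nodes 3, 4, 5, 6, 9, 10, 12:
  order 0: 47  58  57  38  -187  -338  -790
  order 1: 11  -1  -19  -75  -151  -226
  order 2: -6  -9  -14  -19  -25
  order 3: -1  -1  -1  -1
  order 4: 0  0  0
  order 5: 0  0
  order 6: 0
The order-3 divided differences are all -1 (nonzero) and every higher order vanishes, so the data lies on a polynomial of degree exactly 3.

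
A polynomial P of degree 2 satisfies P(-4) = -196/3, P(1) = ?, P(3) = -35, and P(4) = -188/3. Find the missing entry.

The 3 known points determine the degree-2 polynomial uniquely.
Write P(t) = at^2 + bt + c. Substituting each data point gives a linear system:
  16a - 4b + c = -196/3
  9a + 3b + c = -35
  16a + 4b + c = -188/3
Solving the system yields a = -4, b = 1/3, c = 0.
So P(t) = -4t^2 + (1/3)t.
Then P(1) = -11/3.

-11/3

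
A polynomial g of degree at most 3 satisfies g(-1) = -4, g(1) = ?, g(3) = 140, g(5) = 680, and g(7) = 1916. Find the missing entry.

8

On equispaced nodes a degree-3 polynomial has vanishing fourth forward difference, so
  g(-1) - 4·g(1) + 6·g(3) - 4·g(5) + g(7) = 0.
Substituting the known values and solving for g(1):
  -4·g(1) = -32
  g(1) = 8.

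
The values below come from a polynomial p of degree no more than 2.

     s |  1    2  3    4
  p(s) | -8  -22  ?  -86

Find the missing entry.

-48

On equispaced nodes a degree-2 polynomial has vanishing third forward difference, so
  - p(1) + 3·p(2) - 3·p(3) + p(4) = 0.
Substituting the known values and solving for p(3):
  -3·p(3) = 144
  p(3) = -48.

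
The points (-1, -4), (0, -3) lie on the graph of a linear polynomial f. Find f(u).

Write f(u) = au + b. Substituting each data point gives a linear system:
  -a + b = -4
  b = -3
Solving the system yields a = 1, b = -3.
So f(u) = u - 3.
Check: f(-1) = -4. ✓

f(u) = u - 3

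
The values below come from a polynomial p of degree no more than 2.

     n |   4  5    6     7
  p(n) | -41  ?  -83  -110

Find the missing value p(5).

-60

On equispaced nodes a degree-2 polynomial has vanishing third forward difference, so
  - p(4) + 3·p(5) - 3·p(6) + p(7) = 0.
Substituting the known values and solving for p(5):
  3·p(5) = -180
  p(5) = -60.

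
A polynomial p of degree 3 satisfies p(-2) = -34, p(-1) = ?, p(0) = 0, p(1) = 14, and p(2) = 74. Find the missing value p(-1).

The 4 known points determine the degree-3 polynomial uniquely.
Write p(n) = an^3 + bn^2 + cn + d. Substituting each data point gives a linear system:
  -8a + 4b - 2c + d = -34
  d = 0
  a + b + c + d = 14
  8a + 4b + 2c + d = 74
Solving the system yields a = 6, b = 5, c = 3, d = 0.
So p(n) = 6n³ + 5n² + 3n.
Then p(-1) = -4.

-4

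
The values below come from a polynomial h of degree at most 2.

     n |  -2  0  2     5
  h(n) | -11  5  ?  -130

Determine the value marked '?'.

The 3 known points determine the degree-2 polynomial uniquely.
Write h(n) = an^2 + bn + c. Substituting each data point gives a linear system:
  4a - 2b + c = -11
  c = 5
  25a + 5b + c = -130
Solving the system yields a = -5, b = -2, c = 5.
So h(n) = -5n^2 - 2n + 5.
Then h(2) = -19.

-19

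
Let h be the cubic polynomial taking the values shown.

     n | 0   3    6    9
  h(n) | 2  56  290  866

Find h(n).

h(n) = n^3 + n^2 + 6n + 2

Write h(n) = an^3 + bn^2 + cn + d. Substituting each data point gives a linear system:
  d = 2
  27a + 9b + 3c + d = 56
  216a + 36b + 6c + d = 290
  729a + 81b + 9c + d = 866
Solving the system yields a = 1, b = 1, c = 6, d = 2.
So h(n) = n^3 + n^2 + 6n + 2.
Check: h(6) = 290. ✓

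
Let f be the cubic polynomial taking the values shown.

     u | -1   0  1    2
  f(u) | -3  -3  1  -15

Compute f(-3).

Write f(u) = au^3 + bu^2 + cu + d. Substituting each data point gives a linear system:
  -a + b - c + d = -3
  d = -3
  a + b + c + d = 1
  8a + 4b + 2c + d = -15
Solving the system yields a = -4, b = 2, c = 6, d = -3.
So f(u) = -4u³ + 2u² + 6u - 3.
Then f(-3) = 105.

105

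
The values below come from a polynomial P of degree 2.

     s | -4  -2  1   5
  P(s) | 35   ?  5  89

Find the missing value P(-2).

5

The 3 known points determine the degree-2 polynomial uniquely.
Write P(s) = as^2 + bs + c. Substituting each data point gives a linear system:
  16a - 4b + c = 35
  a + b + c = 5
  25a + 5b + c = 89
Solving the system yields a = 3, b = 3, c = -1.
So P(s) = 3s^2 + 3s - 1.
Then P(-2) = 5.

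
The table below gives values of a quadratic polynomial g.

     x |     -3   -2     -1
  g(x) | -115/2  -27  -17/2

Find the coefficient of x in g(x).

1/2

Write g(x) = ax^2 + bx + c. Substituting each data point gives a linear system:
  9a - 3b + c = -115/2
  4a - 2b + c = -27
  a - b + c = -17/2
Solving the system yields a = -6, b = 1/2, c = -2.
So g(x) = -6x² + (1/2)x - 2.
The coefficient of x is 1/2.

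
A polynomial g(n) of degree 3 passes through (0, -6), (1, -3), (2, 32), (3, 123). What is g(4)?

294

Forward differences of the values at n = 0, 1, 2, 3:
  g  : -6  -3  32  123
  Δ  : 3  35  91
  Δ^2: 32  56
  Δ^3: 24
The third differences are constant, confirming degree 3.
Interpolating (Newton forward form) and evaluating at n = 4 gives g(4) = 294.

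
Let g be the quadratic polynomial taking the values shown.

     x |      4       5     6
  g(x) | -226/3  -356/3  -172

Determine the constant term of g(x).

Write g(x) = ax^2 + bx + c. Substituting each data point gives a linear system:
  16a + 4b + c = -226/3
  25a + 5b + c = -356/3
  36a + 6b + c = -172
Solving the system yields a = -5, b = 5/3, c = -2.
So g(x) = -5x² + (5/3)x - 2.
The constant term is -2.

-2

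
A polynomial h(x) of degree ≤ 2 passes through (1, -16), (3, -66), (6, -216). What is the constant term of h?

-6

Write h(x) = ax^2 + bx + c. Substituting each data point gives a linear system:
  a + b + c = -16
  9a + 3b + c = -66
  36a + 6b + c = -216
Solving the system yields a = -5, b = -5, c = -6.
So h(x) = -5x^2 - 5x - 6.
The constant term is -6.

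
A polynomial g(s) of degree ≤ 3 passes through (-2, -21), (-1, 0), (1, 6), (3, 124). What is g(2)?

Using the Lagrange interpolation formula with nodes -2, -1, 1, 3:
  L_0(s) = (s + 1)(s - 1)(s - 3) / -15
  L_1(s) = (s + 2)(s - 1)(s - 3) / 8
  L_2(s) = (s + 2)(s + 1)(s - 3) / -12
  L_3(s) = (s + 2)(s + 1)(s - 1) / 40
Then g(s) = -21·L_0(s) + 0·L_1(s) + 6·L_2(s) + 124·L_3(s).
Expanding and collecting terms gives g(s) = 4s^3 + 2s^2 - s + 1.
Evaluating at s = 2: g(2) = 39.

39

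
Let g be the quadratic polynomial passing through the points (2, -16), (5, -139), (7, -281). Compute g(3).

Write g(s) = as^2 + bs + c. Substituting each data point gives a linear system:
  4a + 2b + c = -16
  25a + 5b + c = -139
  49a + 7b + c = -281
Solving the system yields a = -6, b = 1, c = 6.
So g(s) = -6s^2 + s + 6.
Then g(3) = -45.

-45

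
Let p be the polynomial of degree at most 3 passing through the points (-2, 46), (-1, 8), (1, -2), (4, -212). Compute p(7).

-1232

Write p(t) = at^3 + bt^2 + ct + d. Substituting each data point gives a linear system:
  -8a + 4b - 2c + d = 46
  -a + b - c + d = 8
  a + b + c + d = -2
  64a + 16b + 4c + d = -212
Solving the system yields a = -4, b = 3, c = -1, d = 0.
So p(t) = -4t³ + 3t² - t.
Then p(7) = -1232.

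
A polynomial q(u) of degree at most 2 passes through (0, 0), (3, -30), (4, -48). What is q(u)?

q(u) = -2u^2 - 4u

Write q(u) = au^2 + bu + c. Substituting each data point gives a linear system:
  c = 0
  9a + 3b + c = -30
  16a + 4b + c = -48
Solving the system yields a = -2, b = -4, c = 0.
So q(u) = -2u^2 - 4u.
Check: q(4) = -48. ✓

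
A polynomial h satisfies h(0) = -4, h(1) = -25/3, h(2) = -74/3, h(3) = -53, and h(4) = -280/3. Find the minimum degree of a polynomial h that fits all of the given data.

2

Forward differences of the values at t = 0, 1, 2, 3, 4:
  h  : -4  -25/3  -74/3  -53  -280/3
  Δ  : -13/3  -49/3  -85/3  -121/3
  Δ^2: -12  -12  -12
  Δ^3: 0  0
  Δ^4: 0
The second differences are constant (-12) and nonzero, while all higher differences vanish, so the minimal degree is 2.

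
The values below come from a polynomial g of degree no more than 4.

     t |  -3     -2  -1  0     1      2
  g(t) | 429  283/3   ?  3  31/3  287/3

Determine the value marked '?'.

35/3

On equispaced nodes a degree-4 polynomial has vanishing fifth forward difference, so
  - g(-3) + 5·g(-2) - 10·g(-1) + 10·g(0) - 5·g(1) + g(2) = 0.
Substituting the known values and solving for g(-1):
  -10·g(-1) = -350/3
  g(-1) = 35/3.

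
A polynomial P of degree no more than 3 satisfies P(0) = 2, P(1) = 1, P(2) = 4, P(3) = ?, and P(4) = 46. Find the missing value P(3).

The 4 known points determine the degree-3 polynomial uniquely.
Write P(n) = an^3 + bn^2 + cn + d. Substituting each data point gives a linear system:
  d = 2
  a + b + c + d = 1
  8a + 4b + 2c + d = 4
  64a + 16b + 4c + d = 46
Solving the system yields a = 1, b = -1, c = -1, d = 2.
So P(n) = n^3 - n^2 - n + 2.
Then P(3) = 17.

17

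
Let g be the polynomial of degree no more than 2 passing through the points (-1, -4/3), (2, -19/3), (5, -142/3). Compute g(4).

Forward differences of the values at x = -1, 2, 5:
  g  : -4/3  -19/3  -142/3
  Δ  : -5  -41
  Δ^2: -36
The second differences are constant, confirming degree 2.
Interpolating (Newton forward form) and evaluating at x = 4 gives g(4) = -89/3.

-89/3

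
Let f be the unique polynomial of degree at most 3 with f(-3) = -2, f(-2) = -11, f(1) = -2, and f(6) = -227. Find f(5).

-130

Using the Lagrange interpolation formula with nodes -3, -2, 1, 6:
  L_0(t) = (t + 2)(t - 1)(t - 6) / -36
  L_1(t) = (t + 3)(t - 1)(t - 6) / 24
  L_2(t) = (t + 3)(t + 2)(t - 6) / -60
  L_3(t) = (t + 3)(t + 2)(t - 1) / 360
Then f(t) = -2·L_0(t) - 11·L_1(t) - 2·L_2(t) - 227·L_3(t).
Expanding and collecting terms gives f(t) = -t³ - t² + 5t - 5.
Evaluating at t = 5: f(5) = -130.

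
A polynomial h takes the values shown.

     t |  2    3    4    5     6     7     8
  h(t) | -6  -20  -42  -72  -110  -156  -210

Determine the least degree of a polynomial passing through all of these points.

Forward differences of the values at t = 2, 3, 4, 5, 6, 7, 8:
  h  : -6  -20  -42  -72  -110  -156  -210
  Δ  : -14  -22  -30  -38  -46  -54
  Δ^2: -8  -8  -8  -8  -8
  Δ^3: 0  0  0  0
  Δ^4: 0  0  0
  Δ^5: 0  0
  Δ^6: 0
The second differences are constant (-8) and nonzero, while all higher differences vanish, so the minimal degree is 2.

2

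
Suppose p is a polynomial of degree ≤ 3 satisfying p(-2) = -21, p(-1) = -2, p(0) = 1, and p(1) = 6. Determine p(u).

p(u) = 3u^3 + u^2 + u + 1

Write p(u) = au^3 + bu^2 + cu + d. Substituting each data point gives a linear system:
  -8a + 4b - 2c + d = -21
  -a + b - c + d = -2
  d = 1
  a + b + c + d = 6
Solving the system yields a = 3, b = 1, c = 1, d = 1.
So p(u) = 3u^3 + u^2 + u + 1.
Check: p(-2) = -21. ✓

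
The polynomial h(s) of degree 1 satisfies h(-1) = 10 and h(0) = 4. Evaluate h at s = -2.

Write h(s) = as + b. Substituting each data point gives a linear system:
  -a + b = 10
  b = 4
Solving the system yields a = -6, b = 4.
So h(s) = -6s + 4.
Then h(-2) = 16.

16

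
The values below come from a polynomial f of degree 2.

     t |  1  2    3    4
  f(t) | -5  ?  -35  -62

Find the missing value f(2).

-16

The 3 known points determine the degree-2 polynomial uniquely.
Write f(t) = at^2 + bt + c. Substituting each data point gives a linear system:
  a + b + c = -5
  9a + 3b + c = -35
  16a + 4b + c = -62
Solving the system yields a = -4, b = 1, c = -2.
So f(t) = -4t² + t - 2.
Then f(2) = -16.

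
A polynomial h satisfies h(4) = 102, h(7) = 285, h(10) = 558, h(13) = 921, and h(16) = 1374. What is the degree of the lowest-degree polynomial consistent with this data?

2

Forward differences of the values at t = 4, 7, 10, 13, 16:
  h  : 102  285  558  921  1374
  Δ  : 183  273  363  453
  Δ^2: 90  90  90
  Δ^3: 0  0
  Δ^4: 0
The second differences are constant (90) and nonzero, while all higher differences vanish, so the minimal degree is 2.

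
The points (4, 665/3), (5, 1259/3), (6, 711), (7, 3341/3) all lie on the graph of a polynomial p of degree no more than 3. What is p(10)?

Forward differences of the values at n = 4, 5, 6, 7:
  p  : 665/3  1259/3  711  3341/3
  Δ  : 198  874/3  1208/3
  Δ^2: 280/3  334/3
  Δ^3: 18
The third differences are constant, confirming degree 3.
Interpolating (Newton forward form) and evaluating at n = 10 gives p(10) = 9509/3.

9509/3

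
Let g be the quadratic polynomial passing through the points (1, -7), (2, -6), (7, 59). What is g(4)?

8

Using the Lagrange interpolation formula with nodes 1, 2, 7:
  L_0(u) = (u - 2)(u - 7) / 6
  L_1(u) = (u - 1)(u - 7) / -5
  L_2(u) = (u - 1)(u - 2) / 30
Then g(u) = -7·L_0(u) - 6·L_1(u) + 59·L_2(u).
Expanding and collecting terms gives g(u) = 2u^2 - 5u - 4.
Evaluating at u = 4: g(4) = 8.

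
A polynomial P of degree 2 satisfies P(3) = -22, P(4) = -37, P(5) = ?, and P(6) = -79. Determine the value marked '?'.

On equispaced nodes a degree-2 polynomial has vanishing third forward difference, so
  - P(3) + 3·P(4) - 3·P(5) + P(6) = 0.
Substituting the known values and solving for P(5):
  -3·P(5) = 168
  P(5) = -56.

-56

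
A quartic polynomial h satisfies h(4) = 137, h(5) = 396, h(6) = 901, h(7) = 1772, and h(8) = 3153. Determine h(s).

Write h(s) = as^4 + bs^3 + cs^2 + ds + e. Substituting each data point gives a linear system:
  256a + 64b + 16c + 4d + e = 137
  625a + 125b + 25c + 5d + e = 396
  1296a + 216b + 36c + 6d + e = 901
  2401a + 343b + 49c + 7d + e = 1772
  4096a + 512b + 64c + 8d + e = 3153
Solving the system yields a = 1, b = -2, c = 2, d = -6, e = 1.
So h(s) = s⁴ - 2s³ + 2s² - 6s + 1.
Check: h(5) = 396. ✓

h(s) = s^4 - 2s^3 + 2s^2 - 6s + 1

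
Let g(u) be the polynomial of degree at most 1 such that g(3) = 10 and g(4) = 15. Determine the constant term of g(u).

-5

Write g(u) = au + b. Substituting each data point gives a linear system:
  3a + b = 10
  4a + b = 15
Solving the system yields a = 5, b = -5.
So g(u) = 5u - 5.
The constant term is -5.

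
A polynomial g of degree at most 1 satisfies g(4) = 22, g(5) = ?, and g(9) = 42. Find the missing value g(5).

26

The 2 known points determine the degree-1 polynomial uniquely.
Write g(s) = as + b. Substituting each data point gives a linear system:
  4a + b = 22
  9a + b = 42
Solving the system yields a = 4, b = 6.
So g(s) = 4s + 6.
Then g(5) = 26.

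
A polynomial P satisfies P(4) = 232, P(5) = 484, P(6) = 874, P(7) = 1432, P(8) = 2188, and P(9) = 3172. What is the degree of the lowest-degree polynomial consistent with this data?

3

Forward differences of the values at s = 4, 5, 6, 7, 8, 9:
  P  : 232  484  874  1432  2188  3172
  Δ  : 252  390  558  756  984
  Δ^2: 138  168  198  228
  Δ^3: 30  30  30
  Δ^4: 0  0
  Δ^5: 0
The third differences are constant (30) and nonzero, while all higher differences vanish, so the minimal degree is 3.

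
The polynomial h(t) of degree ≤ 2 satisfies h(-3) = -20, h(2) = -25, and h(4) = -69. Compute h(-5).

-60

Write h(t) = at^2 + bt + c. Substituting each data point gives a linear system:
  9a - 3b + c = -20
  4a + 2b + c = -25
  16a + 4b + c = -69
Solving the system yields a = -3, b = -4, c = -5.
So h(t) = -3t² - 4t - 5.
Then h(-5) = -60.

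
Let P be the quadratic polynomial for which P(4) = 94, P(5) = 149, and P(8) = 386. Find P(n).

P(n) = 6n^2 + n - 6

Using the Lagrange interpolation formula with nodes 4, 5, 8:
  L_0(n) = (n - 5)(n - 8) / 4
  L_1(n) = (n - 4)(n - 8) / -3
  L_2(n) = (n - 4)(n - 5) / 12
Then P(n) = 94·L_0(n) + 149·L_1(n) + 386·L_2(n).
Expanding and collecting terms gives P(n) = 6n^2 + n - 6.
Check: P(5) = 149. ✓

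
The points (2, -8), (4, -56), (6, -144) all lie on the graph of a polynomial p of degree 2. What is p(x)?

p(x) = -5x^2 + 6x

Write p(x) = ax^2 + bx + c. Substituting each data point gives a linear system:
  4a + 2b + c = -8
  16a + 4b + c = -56
  36a + 6b + c = -144
Solving the system yields a = -5, b = 6, c = 0.
So p(x) = -5x² + 6x.
Check: p(2) = -8. ✓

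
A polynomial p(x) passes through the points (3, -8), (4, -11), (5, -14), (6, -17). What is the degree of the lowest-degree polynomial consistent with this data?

Forward differences of the values at x = 3, 4, 5, 6:
  p  : -8  -11  -14  -17
  Δ  : -3  -3  -3
  Δ^2: 0  0
  Δ^3: 0
The first differences are constant (-3) and nonzero, while all higher differences vanish, so the minimal degree is 1.

1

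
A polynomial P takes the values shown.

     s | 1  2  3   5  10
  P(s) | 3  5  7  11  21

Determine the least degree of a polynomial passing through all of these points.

Divided differences on the nodes 1, 2, 3, 5, 10:
  order 0: 3  5  7  11  21
  order 1: 2  2  2  2
  order 2: 0  0  0
  order 3: 0  0
  order 4: 0
The order-1 divided differences are all 2 (nonzero) and every higher order vanishes, so the data lies on a polynomial of degree exactly 1.

1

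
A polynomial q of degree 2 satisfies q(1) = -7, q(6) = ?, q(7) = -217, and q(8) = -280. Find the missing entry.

-162

The 3 known points determine the degree-2 polynomial uniquely.
Write q(u) = au^2 + bu + c. Substituting each data point gives a linear system:
  a + b + c = -7
  49a + 7b + c = -217
  64a + 8b + c = -280
Solving the system yields a = -4, b = -3, c = 0.
So q(u) = -4u^2 - 3u.
Then q(6) = -162.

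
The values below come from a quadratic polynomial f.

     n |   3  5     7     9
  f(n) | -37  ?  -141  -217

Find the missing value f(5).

On equispaced nodes a degree-2 polynomial has vanishing third forward difference, so
  - f(3) + 3·f(5) - 3·f(7) + f(9) = 0.
Substituting the known values and solving for f(5):
  3·f(5) = -243
  f(5) = -81.

-81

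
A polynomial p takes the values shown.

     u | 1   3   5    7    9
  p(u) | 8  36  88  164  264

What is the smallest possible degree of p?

Forward differences of the values at u = 1, 3, 5, 7, 9:
  p  : 8  36  88  164  264
  Δ  : 28  52  76  100
  Δ^2: 24  24  24
  Δ^3: 0  0
  Δ^4: 0
The second differences are constant (24) and nonzero, while all higher differences vanish, so the minimal degree is 2.

2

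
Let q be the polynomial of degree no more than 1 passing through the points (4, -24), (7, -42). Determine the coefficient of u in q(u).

-6

Write q(u) = au + b. Substituting each data point gives a linear system:
  4a + b = -24
  7a + b = -42
Solving the system yields a = -6, b = 0.
So q(u) = -6u.
The leading coefficient is -6.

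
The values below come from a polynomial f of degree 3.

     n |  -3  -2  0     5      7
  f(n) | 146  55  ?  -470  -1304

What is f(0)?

The 4 known points determine the degree-3 polynomial uniquely.
Write f(n) = an^3 + bn^2 + cn + d. Substituting each data point gives a linear system:
  -27a + 9b - 3c + d = 146
  -8a + 4b - 2c + d = 55
  125a + 25b + 5c + d = -470
  343a + 49b + 7c + d = -1304
Solving the system yields a = -4, b = 2, c = -5, d = 5.
So f(n) = -4n^3 + 2n^2 - 5n + 5.
Then f(0) = 5.

5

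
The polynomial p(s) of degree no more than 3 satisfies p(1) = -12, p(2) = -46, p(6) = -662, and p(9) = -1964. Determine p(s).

p(s) = -2s^3 - 6s^2 - 2s - 2

Write p(s) = as^3 + bs^2 + cs + d. Substituting each data point gives a linear system:
  a + b + c + d = -12
  8a + 4b + 2c + d = -46
  216a + 36b + 6c + d = -662
  729a + 81b + 9c + d = -1964
Solving the system yields a = -2, b = -6, c = -2, d = -2.
So p(s) = -2s^3 - 6s^2 - 2s - 2.
Check: p(1) = -12. ✓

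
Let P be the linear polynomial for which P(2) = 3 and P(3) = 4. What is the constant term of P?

Write P(u) = au + b. Substituting each data point gives a linear system:
  2a + b = 3
  3a + b = 4
Solving the system yields a = 1, b = 1.
So P(u) = u + 1.
The constant term is 1.

1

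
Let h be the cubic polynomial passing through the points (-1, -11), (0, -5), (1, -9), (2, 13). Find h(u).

h(u) = 6u^3 - 5u^2 - 5u - 5

Write h(u) = au^3 + bu^2 + cu + d. Substituting each data point gives a linear system:
  -a + b - c + d = -11
  d = -5
  a + b + c + d = -9
  8a + 4b + 2c + d = 13
Solving the system yields a = 6, b = -5, c = -5, d = -5.
So h(u) = 6u³ - 5u² - 5u - 5.
Check: h(1) = -9. ✓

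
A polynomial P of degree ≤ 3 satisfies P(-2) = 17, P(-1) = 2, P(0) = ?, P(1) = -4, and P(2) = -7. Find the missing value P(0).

The 4 known points determine the degree-3 polynomial uniquely.
Write P(t) = at^3 + bt^2 + ct + d. Substituting each data point gives a linear system:
  -8a + 4b - 2c + d = 17
  -a + b - c + d = 2
  a + b + c + d = -4
  8a + 4b + 2c + d = -7
Solving the system yields a = -1, b = 2, c = -2, d = -3.
So P(t) = -t³ + 2t² - 2t - 3.
Then P(0) = -3.

-3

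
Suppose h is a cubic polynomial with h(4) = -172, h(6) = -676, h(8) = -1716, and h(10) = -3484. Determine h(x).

h(x) = -4x^3 + 5x^2 + 2x - 4

Write h(x) = ax^3 + bx^2 + cx + d. Substituting each data point gives a linear system:
  64a + 16b + 4c + d = -172
  216a + 36b + 6c + d = -676
  512a + 64b + 8c + d = -1716
  1000a + 100b + 10c + d = -3484
Solving the system yields a = -4, b = 5, c = 2, d = -4.
So h(x) = -4x^3 + 5x^2 + 2x - 4.
Check: h(6) = -676. ✓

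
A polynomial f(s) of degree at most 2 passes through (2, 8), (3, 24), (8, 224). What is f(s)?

f(s) = 4s^2 - 4s

Using the Lagrange interpolation formula with nodes 2, 3, 8:
  L_0(s) = (s - 3)(s - 8) / 6
  L_1(s) = (s - 2)(s - 8) / -5
  L_2(s) = (s - 2)(s - 3) / 30
Then f(s) = 8·L_0(s) + 24·L_1(s) + 224·L_2(s).
Expanding and collecting terms gives f(s) = 4s^2 - 4s.
Check: f(3) = 24. ✓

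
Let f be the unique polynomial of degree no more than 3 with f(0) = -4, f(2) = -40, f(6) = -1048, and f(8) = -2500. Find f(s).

Write f(s) = as^3 + bs^2 + cs + d. Substituting each data point gives a linear system:
  d = -4
  8a + 4b + 2c + d = -40
  216a + 36b + 6c + d = -1048
  512a + 64b + 8c + d = -2500
Solving the system yields a = -5, b = 1, c = 0, d = -4.
So f(s) = -5s³ + s² - 4.
Check: f(0) = -4. ✓

f(s) = -5s^3 + s^2 - 4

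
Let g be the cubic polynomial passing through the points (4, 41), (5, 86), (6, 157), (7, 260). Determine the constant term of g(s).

1

Write g(s) = as^3 + bs^2 + cs + d. Substituting each data point gives a linear system:
  64a + 16b + 4c + d = 41
  125a + 25b + 5c + d = 86
  216a + 36b + 6c + d = 157
  343a + 49b + 7c + d = 260
Solving the system yields a = 1, b = -2, c = 2, d = 1.
So g(s) = s^3 - 2s^2 + 2s + 1.
The constant term is 1.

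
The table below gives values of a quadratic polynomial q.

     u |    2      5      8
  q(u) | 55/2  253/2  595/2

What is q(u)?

Write q(u) = au^2 + bu + c. Substituting each data point gives a linear system:
  4a + 2b + c = 55/2
  25a + 5b + c = 253/2
  64a + 8b + c = 595/2
Solving the system yields a = 4, b = 5, c = 3/2.
So q(u) = 4u^2 + 5u + 3/2.
Check: q(8) = 595/2. ✓

q(u) = 4u^2 + 5u + 3/2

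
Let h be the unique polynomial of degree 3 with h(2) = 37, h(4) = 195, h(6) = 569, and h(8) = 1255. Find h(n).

Using the Lagrange interpolation formula with nodes 2, 4, 6, 8:
  L_0(n) = (n - 4)(n - 6)(n - 8) / -48
  L_1(n) = (n - 2)(n - 6)(n - 8) / 16
  L_2(n) = (n - 2)(n - 4)(n - 8) / -16
  L_3(n) = (n - 2)(n - 4)(n - 6) / 48
Then h(n) = 37·L_0(n) + 195·L_1(n) + 569·L_2(n) + 1255·L_3(n).
Expanding and collecting terms gives h(n) = 2n^3 + 3n^2 + 5n - 1.
Check: h(6) = 569. ✓

h(n) = 2n^3 + 3n^2 + 5n - 1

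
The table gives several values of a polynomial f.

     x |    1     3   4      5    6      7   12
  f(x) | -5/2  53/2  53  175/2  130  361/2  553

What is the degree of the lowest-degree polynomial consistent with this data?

Divided differences on the nodes 1, 3, 4, 5, 6, 7, 12:
  order 0: -5/2  53/2  53  175/2  130  361/2  553
  order 1: 29/2  53/2  69/2  85/2  101/2  149/2
  order 2: 4  4  4  4  4
  order 3: 0  0  0  0
  order 4: 0  0  0
  order 5: 0  0
  order 6: 0
The order-2 divided differences are all 4 (nonzero) and every higher order vanishes, so the data lies on a polynomial of degree exactly 2.

2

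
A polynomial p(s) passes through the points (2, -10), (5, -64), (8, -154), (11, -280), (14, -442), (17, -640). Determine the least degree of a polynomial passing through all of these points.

2

Forward differences of the values at s = 2, 5, 8, 11, 14, 17:
  p  : -10  -64  -154  -280  -442  -640
  Δ  : -54  -90  -126  -162  -198
  Δ^2: -36  -36  -36  -36
  Δ^3: 0  0  0
  Δ^4: 0  0
  Δ^5: 0
The second differences are constant (-36) and nonzero, while all higher differences vanish, so the minimal degree is 2.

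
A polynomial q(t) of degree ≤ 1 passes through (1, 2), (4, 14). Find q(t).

q(t) = 4t - 2

Using the Lagrange interpolation formula with nodes 1, 4:
  L_0(t) = (t - 4) / -3
  L_1(t) = (t - 1) / 3
Then q(t) = 2·L_0(t) + 14·L_1(t).
Expanding and collecting terms gives q(t) = 4t - 2.
Check: q(1) = 2. ✓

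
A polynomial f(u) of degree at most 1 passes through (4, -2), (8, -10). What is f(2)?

2

Write f(u) = au + b. Substituting each data point gives a linear system:
  4a + b = -2
  8a + b = -10
Solving the system yields a = -2, b = 6.
So f(u) = -2u + 6.
Then f(2) = 2.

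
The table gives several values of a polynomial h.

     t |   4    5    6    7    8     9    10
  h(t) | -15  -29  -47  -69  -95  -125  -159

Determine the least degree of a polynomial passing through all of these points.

2

Forward differences of the values at t = 4, 5, 6, 7, 8, 9, 10:
  h  : -15  -29  -47  -69  -95  -125  -159
  Δ  : -14  -18  -22  -26  -30  -34
  Δ^2: -4  -4  -4  -4  -4
  Δ^3: 0  0  0  0
  Δ^4: 0  0  0
  Δ^5: 0  0
  Δ^6: 0
The second differences are constant (-4) and nonzero, while all higher differences vanish, so the minimal degree is 2.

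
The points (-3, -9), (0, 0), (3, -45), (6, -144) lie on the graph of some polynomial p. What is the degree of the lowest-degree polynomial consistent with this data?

Forward differences of the values at s = -3, 0, 3, 6:
  p  : -9  0  -45  -144
  Δ  : 9  -45  -99
  Δ^2: -54  -54
  Δ^3: 0
The second differences are constant (-54) and nonzero, while all higher differences vanish, so the minimal degree is 2.

2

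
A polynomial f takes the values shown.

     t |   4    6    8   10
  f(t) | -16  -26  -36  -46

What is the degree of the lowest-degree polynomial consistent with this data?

1

Forward differences of the values at t = 4, 6, 8, 10:
  f  : -16  -26  -36  -46
  Δ  : -10  -10  -10
  Δ^2: 0  0
  Δ^3: 0
The first differences are constant (-10) and nonzero, while all higher differences vanish, so the minimal degree is 1.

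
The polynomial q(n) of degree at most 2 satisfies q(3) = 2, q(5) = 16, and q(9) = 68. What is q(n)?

q(n) = n^2 - n - 4

Write q(n) = an^2 + bn + c. Substituting each data point gives a linear system:
  9a + 3b + c = 2
  25a + 5b + c = 16
  81a + 9b + c = 68
Solving the system yields a = 1, b = -1, c = -4.
So q(n) = n^2 - n - 4.
Check: q(3) = 2. ✓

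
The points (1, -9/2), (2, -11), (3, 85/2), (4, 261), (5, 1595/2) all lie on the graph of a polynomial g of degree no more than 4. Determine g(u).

g(u) = 2u^4 - (5/2)u^3 - 5u^2 - 4u + 5

Using the Lagrange interpolation formula with nodes 1, 2, 3, 4, 5:
  L_0(u) = (u - 2)(u - 3)(u - 4)(u - 5) / 24
  L_1(u) = (u - 1)(u - 3)(u - 4)(u - 5) / -6
  L_2(u) = (u - 1)(u - 2)(u - 4)(u - 5) / 4
  L_3(u) = (u - 1)(u - 2)(u - 3)(u - 5) / -6
  L_4(u) = (u - 1)(u - 2)(u - 3)(u - 4) / 24
Then g(u) = -9/2·L_0(u) - 11·L_1(u) + 85/2·L_2(u) + 261·L_3(u) + 1595/2·L_4(u).
Expanding and collecting terms gives g(u) = 2u^4 - (5/2)u^3 - 5u^2 - 4u + 5.
Check: g(5) = 1595/2. ✓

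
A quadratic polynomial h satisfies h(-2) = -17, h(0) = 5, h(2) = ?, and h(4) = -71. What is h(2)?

-13

The 3 known points determine the degree-2 polynomial uniquely.
Write h(n) = an^2 + bn + c. Substituting each data point gives a linear system:
  4a - 2b + c = -17
  c = 5
  16a + 4b + c = -71
Solving the system yields a = -5, b = 1, c = 5.
So h(n) = -5n² + n + 5.
Then h(2) = -13.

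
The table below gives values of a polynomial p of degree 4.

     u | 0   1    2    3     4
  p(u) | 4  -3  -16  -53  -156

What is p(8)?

-2908

Write p(u) = au^4 + bu^3 + cu^2 + du + e. Substituting each data point gives a linear system:
  e = 4
  a + b + c + d + e = -3
  16a + 8b + 4c + 2d + e = -16
  81a + 27b + 9c + 3d + e = -53
  256a + 64b + 16c + 4d + e = -156
Solving the system yields a = -1, b = 3, c = -5, d = -4, e = 4.
So p(u) = -u⁴ + 3u³ - 5u² - 4u + 4.
Then p(8) = -2908.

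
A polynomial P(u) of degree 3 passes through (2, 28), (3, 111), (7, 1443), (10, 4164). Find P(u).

Using the Lagrange interpolation formula with nodes 2, 3, 7, 10:
  L_0(u) = (u - 3)(u - 7)(u - 10) / -40
  L_1(u) = (u - 2)(u - 7)(u - 10) / 28
  L_2(u) = (u - 2)(u - 3)(u - 10) / -60
  L_3(u) = (u - 2)(u - 3)(u - 7) / 168
Then P(u) = 28·L_0(u) + 111·L_1(u) + 1443·L_2(u) + 4164·L_3(u).
Expanding and collecting terms gives P(u) = 4u^3 + 2u^2 - 3u - 6.
Check: P(3) = 111. ✓

P(u) = 4u^3 + 2u^2 - 3u - 6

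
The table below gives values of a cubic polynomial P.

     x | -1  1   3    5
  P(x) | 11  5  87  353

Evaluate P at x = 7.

899

Write P(x) = ax^3 + bx^2 + cx + d. Substituting each data point gives a linear system:
  -a + b - c + d = 11
  a + b + c + d = 5
  27a + 9b + 3c + d = 87
  125a + 25b + 5c + d = 353
Solving the system yields a = 2, b = 5, c = -5, d = 3.
So P(x) = 2x^3 + 5x^2 - 5x + 3.
Then P(7) = 899.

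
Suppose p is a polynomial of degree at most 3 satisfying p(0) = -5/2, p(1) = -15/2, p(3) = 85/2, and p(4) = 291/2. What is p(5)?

Write p(u) = au^3 + bu^2 + cu + d. Substituting each data point gives a linear system:
  d = -5/2
  a + b + c + d = -15/2
  27a + 9b + 3c + d = 85/2
  64a + 16b + 4c + d = 291/2
Solving the system yields a = 4, b = -6, c = -3, d = -5/2.
So p(u) = 4u^3 - 6u^2 - 3u - 5/2.
Then p(5) = 665/2.

665/2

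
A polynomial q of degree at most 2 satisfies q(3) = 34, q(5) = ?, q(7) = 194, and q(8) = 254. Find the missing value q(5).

98

The 3 known points determine the degree-2 polynomial uniquely.
Write q(s) = as^2 + bs + c. Substituting each data point gives a linear system:
  9a + 3b + c = 34
  49a + 7b + c = 194
  64a + 8b + c = 254
Solving the system yields a = 4, b = 0, c = -2.
So q(s) = 4s^2 - 2.
Then q(5) = 98.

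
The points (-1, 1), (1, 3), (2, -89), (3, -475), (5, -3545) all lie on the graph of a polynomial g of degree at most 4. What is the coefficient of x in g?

5

Write g(x) = ax^4 + bx^3 + cx^2 + dx + e. Substituting each data point gives a linear system:
  a - b + c - d + e = 1
  a + b + c + d + e = 3
  16a + 8b + 4c + 2d + e = -89
  81a + 27b + 9c + 3d + e = -475
  625a + 125b + 25c + 5d + e = -3545
Solving the system yields a = -5, b = -4, c = 2, d = 5, e = 5.
So g(x) = -5x^4 - 4x^3 + 2x^2 + 5x + 5.
The coefficient of x is 5.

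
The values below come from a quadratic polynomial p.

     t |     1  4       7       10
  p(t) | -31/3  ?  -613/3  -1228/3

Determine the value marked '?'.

The 3 known points determine the degree-2 polynomial uniquely.
Write p(t) = at^2 + bt + c. Substituting each data point gives a linear system:
  a + b + c = -31/3
  49a + 7b + c = -613/3
  100a + 10b + c = -1228/3
Solving the system yields a = -4, b = -1/3, c = -6.
So p(t) = -4t^2 - (1/3)t - 6.
Then p(4) = -214/3.

-214/3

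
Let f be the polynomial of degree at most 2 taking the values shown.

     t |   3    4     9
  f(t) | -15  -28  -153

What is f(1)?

-1

Using the Lagrange interpolation formula with nodes 3, 4, 9:
  L_0(t) = (t - 4)(t - 9) / 6
  L_1(t) = (t - 3)(t - 9) / -5
  L_2(t) = (t - 3)(t - 4) / 30
Then f(t) = -15·L_0(t) - 28·L_1(t) - 153·L_2(t).
Expanding and collecting terms gives f(t) = -2t^2 + t.
Evaluating at t = 1: f(1) = -1.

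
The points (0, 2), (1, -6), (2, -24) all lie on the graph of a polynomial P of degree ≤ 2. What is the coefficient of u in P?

Write P(u) = au^2 + bu + c. Substituting each data point gives a linear system:
  c = 2
  a + b + c = -6
  4a + 2b + c = -24
Solving the system yields a = -5, b = -3, c = 2.
So P(u) = -5u^2 - 3u + 2.
The coefficient of u is -3.

-3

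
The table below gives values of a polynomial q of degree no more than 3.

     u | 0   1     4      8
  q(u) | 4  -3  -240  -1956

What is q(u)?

Write q(u) = au^3 + bu^2 + cu + d. Substituting each data point gives a linear system:
  d = 4
  a + b + c + d = -3
  64a + 16b + 4c + d = -240
  512a + 64b + 8c + d = -1956
Solving the system yields a = -4, b = 2, c = -5, d = 4.
So q(u) = -4u³ + 2u² - 5u + 4.
Check: q(4) = -240. ✓

q(u) = -4u^3 + 2u^2 - 5u + 4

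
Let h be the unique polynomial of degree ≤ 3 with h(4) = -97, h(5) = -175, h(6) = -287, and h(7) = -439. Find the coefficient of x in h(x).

1

Write h(x) = ax^3 + bx^2 + cx + d. Substituting each data point gives a linear system:
  64a + 16b + 4c + d = -97
  125a + 25b + 5c + d = -175
  216a + 36b + 6c + d = -287
  343a + 49b + 7c + d = -439
Solving the system yields a = -1, b = -2, c = 1, d = -5.
So h(x) = -x^3 - 2x^2 + x - 5.
The coefficient of x is 1.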